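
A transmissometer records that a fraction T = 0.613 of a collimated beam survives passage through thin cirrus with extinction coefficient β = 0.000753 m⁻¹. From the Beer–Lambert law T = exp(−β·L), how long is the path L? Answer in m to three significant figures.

650 m

Beer–Lambert: T = exp(−βL) ⇒ L = −ln(T)/β = −ln(0.613)/0.000753 = 0.4894/0.000753 = 649.9 m.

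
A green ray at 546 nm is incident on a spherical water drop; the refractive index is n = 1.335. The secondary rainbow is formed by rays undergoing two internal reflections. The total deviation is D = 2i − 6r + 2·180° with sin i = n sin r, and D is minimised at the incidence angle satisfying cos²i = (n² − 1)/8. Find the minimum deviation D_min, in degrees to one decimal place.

cos²i = (1.78222 − 1)/8 = 0.09778; i = arccos(0.31269) = 71.778°.
sin r = sin 71.778°/1.335 = 0.71150; r = 45.357°.
D_min = 2·71.778° − 6·45.357° + 360° = 231.414°.

231.4°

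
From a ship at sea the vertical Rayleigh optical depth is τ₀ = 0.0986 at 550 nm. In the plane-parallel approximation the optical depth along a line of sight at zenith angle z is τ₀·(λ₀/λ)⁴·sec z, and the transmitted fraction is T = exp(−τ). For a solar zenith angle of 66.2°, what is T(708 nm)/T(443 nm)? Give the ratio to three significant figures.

1.63

Airmass: sec 66.2° = 2.4780.
τ(708 nm) = 0.0986 × (550/708)⁴ × 2.4780 = 0.0986 × 0.3642 × 2.4780 = 0.0890.
τ(443 nm) = 0.0986 × (550/443)⁴ × 2.4780 = 0.0986 × 2.3759 × 2.4780 = 0.5805.
T(708)/T(443) = exp(τ_B − τ_A) = exp(0.4915) = 1.6348.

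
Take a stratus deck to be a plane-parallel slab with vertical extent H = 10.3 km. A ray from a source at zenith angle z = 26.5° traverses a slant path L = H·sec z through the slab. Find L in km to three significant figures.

11.5 km

sec z = 1/cos 26.5° = 1.1174.
L = 10.3 × 1.1174 = 11.509 km.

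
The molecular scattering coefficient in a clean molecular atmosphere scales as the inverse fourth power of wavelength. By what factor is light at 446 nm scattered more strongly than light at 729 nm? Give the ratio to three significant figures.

Rayleigh scattering ∝ λ⁻⁴, so the ratio of coefficients is the inverse fourth power of the wavelength ratio.
σ(446)/σ(729) = (729/446)⁴ = (1.6345)⁴ = 7.138.

7.14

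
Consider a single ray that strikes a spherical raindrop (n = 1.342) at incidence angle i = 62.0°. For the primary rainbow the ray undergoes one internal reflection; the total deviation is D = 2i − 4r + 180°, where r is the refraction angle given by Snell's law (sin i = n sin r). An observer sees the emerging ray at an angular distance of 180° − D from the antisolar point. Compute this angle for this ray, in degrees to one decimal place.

sin r = sin 62.0° / 1.342 = 0.8829/1.342 = 0.6579; r = 41.14°.
D = 2·62.0° − 4·41.14° + 180° = 124.00° − 164.57° + 180° = 139.43°.
Angle from antisolar point = 180° − D = 40.57°.

40.6°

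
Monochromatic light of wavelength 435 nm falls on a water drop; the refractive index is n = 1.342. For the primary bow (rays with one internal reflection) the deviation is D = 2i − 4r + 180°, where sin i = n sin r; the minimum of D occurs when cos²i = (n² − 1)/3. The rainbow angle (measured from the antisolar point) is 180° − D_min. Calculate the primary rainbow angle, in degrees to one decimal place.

40.8°

cos²i = (1.80096 − 1)/3 = 0.26699; i = arccos(0.51671) = 58.888°.
sin r = sin 58.888°/1.342 = 0.63797; r = 39.641°.
D_min = 2·58.888° − 4·39.641° + 180° = 139.213°.
Rainbow angle = 180° − D_min = 40.787°.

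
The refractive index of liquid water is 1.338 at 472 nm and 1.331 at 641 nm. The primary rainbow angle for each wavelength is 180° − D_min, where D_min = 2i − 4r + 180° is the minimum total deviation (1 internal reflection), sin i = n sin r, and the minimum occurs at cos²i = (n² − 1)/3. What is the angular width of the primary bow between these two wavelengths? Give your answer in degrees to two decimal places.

At 472 nm (n = 1.338): cos²i = 0.26341 → i = 59.120°, r = 39.899°, D_min = 138.643°, rainbow angle = 41.357°.
At 641 nm (n = 1.331): cos²i = 0.25719 → i = 59.527°, r = 40.356°, D_min = 137.630°, rainbow angle = 42.370°.
Angular width = |41.357° − 42.370°| = 1.013°.

1.01°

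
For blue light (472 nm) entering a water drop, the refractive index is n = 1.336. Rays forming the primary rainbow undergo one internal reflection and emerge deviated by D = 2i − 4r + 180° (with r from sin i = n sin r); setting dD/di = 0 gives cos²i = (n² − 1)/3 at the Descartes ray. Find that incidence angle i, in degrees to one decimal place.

59.2°

cos²i = (1.336² − 1)/3 = (1.78490 − 1)/3 = 0.26163.
cos i = 0.51150, so i = 59.236°.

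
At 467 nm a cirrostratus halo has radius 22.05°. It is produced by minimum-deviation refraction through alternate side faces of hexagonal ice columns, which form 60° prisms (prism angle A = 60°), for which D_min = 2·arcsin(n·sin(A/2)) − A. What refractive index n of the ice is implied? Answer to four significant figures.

1.313

Rearranging: n = sin((D_min + A)/2) / sin(A/2).
(D_min + A)/2 = (22.05° + 60°)/2 = 41.025°.
n = sin 41.025° / sin 30° = 0.6564 / 0.5000 = 1.3128.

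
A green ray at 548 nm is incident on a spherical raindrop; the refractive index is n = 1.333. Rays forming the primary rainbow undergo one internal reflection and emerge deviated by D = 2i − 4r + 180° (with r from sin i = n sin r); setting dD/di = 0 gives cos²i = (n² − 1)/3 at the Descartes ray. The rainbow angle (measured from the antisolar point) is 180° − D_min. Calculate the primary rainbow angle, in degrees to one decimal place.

cos²i = (1.77689 − 1)/3 = 0.25896; i = arccos(0.50888) = 59.410°.
sin r = sin 59.410°/1.333 = 0.64579; r = 40.225°.
D_min = 2·59.410° − 4·40.225° + 180° = 137.922°.
Rainbow angle = 180° − D_min = 42.078°.

42.1°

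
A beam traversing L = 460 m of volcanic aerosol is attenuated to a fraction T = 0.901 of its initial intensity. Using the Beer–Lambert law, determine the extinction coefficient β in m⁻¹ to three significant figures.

0.000227 m⁻¹

Beer–Lambert: T = exp(−βL) ⇒ β = −ln(T)/L = −ln(0.901)/460 = 0.1043/460 = 0.0002266 m⁻¹.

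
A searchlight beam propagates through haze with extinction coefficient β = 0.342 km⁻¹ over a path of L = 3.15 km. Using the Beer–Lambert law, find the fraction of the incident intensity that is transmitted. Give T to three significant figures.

0.341

τ = β·L = 0.342 × 3.15 = 1.0773.
T = exp(−1.0773) = 0.3405.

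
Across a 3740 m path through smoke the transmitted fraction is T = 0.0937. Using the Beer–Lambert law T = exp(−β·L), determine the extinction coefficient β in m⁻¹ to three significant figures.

Beer–Lambert: T = exp(−βL) ⇒ β = −ln(T)/L = −ln(0.0937)/3740 = 2.3677/3740 = 0.0006331 m⁻¹.

0.000633 m⁻¹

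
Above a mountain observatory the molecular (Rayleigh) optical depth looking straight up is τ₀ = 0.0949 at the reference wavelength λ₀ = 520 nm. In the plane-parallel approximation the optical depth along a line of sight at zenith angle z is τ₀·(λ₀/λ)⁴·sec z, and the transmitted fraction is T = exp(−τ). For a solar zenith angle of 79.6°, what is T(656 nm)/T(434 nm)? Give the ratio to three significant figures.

Airmass: sec 79.6° = 5.5396.
τ(656 nm) = 0.0949 × (520/656)⁴ × 5.5396 = 0.0949 × 0.3948 × 5.5396 = 0.2076.
τ(434 nm) = 0.0949 × (520/434)⁴ × 5.5396 = 0.0949 × 2.0609 × 5.5396 = 1.0834.
T(656)/T(434) = exp(τ_B − τ_A) = exp(0.8759) = 2.4009.

2.40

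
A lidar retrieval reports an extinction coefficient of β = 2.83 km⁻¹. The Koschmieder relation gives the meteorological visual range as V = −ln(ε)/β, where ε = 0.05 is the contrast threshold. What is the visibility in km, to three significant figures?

V = −ln(0.05) / 2.83 = 2.996 / 2.83 = 1.0586 km.

1.06 km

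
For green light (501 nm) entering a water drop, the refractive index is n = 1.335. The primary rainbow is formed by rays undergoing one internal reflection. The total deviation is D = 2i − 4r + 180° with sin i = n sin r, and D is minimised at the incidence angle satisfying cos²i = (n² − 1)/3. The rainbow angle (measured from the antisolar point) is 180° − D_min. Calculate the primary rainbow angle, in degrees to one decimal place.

41.8°

cos²i = (1.78222 − 1)/3 = 0.26074; i = arccos(0.51063) = 59.294°.
sin r = sin 59.294°/1.335 = 0.64405; r = 40.094°.
D_min = 2·59.294° − 4·40.094° + 180° = 138.212°.
Rainbow angle = 180° − D_min = 41.788°.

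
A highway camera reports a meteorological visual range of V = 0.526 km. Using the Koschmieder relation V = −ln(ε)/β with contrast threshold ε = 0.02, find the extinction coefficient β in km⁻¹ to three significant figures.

7.44 km⁻¹

β = −ln(0.02) / V = 3.912 / 0.526 = 7.4373 km⁻¹.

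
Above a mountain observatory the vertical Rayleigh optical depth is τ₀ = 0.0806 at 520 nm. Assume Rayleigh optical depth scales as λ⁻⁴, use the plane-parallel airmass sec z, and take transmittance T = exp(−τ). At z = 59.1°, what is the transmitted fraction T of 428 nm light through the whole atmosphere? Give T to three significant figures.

sec 59.1° = 1.9473.
τ = 0.0806 × (520/428)⁴ × 1.9473 = 0.0806 × 2.1789 × 1.9473 = 0.3420.
T = exp(−0.3420) = 0.7104.

0.710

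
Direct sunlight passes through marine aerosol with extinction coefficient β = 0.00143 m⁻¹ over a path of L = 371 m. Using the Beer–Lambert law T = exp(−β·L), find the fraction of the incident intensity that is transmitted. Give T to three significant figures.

0.588

τ = β·L = 0.00143 × 371 = 0.5305.
T = exp(−0.5305) = 0.5883.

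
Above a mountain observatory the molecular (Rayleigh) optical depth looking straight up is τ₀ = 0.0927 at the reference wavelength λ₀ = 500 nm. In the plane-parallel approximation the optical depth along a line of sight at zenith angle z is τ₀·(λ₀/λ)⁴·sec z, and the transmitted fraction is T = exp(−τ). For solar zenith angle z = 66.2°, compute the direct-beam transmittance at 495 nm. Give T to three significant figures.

0.787

sec 66.2° = 2.4780.
τ = 0.0927 × (500/495)⁴ × 2.4780 = 0.0927 × 1.0410 × 2.4780 = 0.2391.
T = exp(−0.2391) = 0.7873.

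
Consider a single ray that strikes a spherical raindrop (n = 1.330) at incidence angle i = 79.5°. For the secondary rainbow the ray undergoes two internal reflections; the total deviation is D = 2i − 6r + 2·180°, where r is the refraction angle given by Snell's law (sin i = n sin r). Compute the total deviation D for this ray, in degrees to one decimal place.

sin r = sin 79.5° / 1.330 = 0.9833/1.330 = 0.7393; r = 47.67°.
D = 2·79.5° − 6·47.67° + 2·180° = 159.00° − 286.03° + 360° = 232.97°.

233.0°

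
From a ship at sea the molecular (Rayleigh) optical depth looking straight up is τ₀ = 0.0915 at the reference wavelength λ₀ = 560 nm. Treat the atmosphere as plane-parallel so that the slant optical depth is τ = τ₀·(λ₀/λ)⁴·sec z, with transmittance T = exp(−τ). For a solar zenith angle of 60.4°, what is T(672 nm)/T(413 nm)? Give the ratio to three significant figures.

1.71

Airmass: sec 60.4° = 2.0245.
τ(672 nm) = 0.0915 × (560/672)⁴ × 2.0245 = 0.0915 × 0.4823 × 2.0245 = 0.0893.
τ(413 nm) = 0.0915 × (560/413)⁴ × 2.0245 = 0.0915 × 3.3803 × 2.0245 = 0.6262.
T(672)/T(413) = exp(τ_B − τ_A) = exp(0.5368) = 1.7106.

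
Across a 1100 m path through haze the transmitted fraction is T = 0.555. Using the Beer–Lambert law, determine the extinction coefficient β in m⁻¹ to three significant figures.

Beer–Lambert: T = exp(−βL) ⇒ β = −ln(T)/L = −ln(0.555)/1100 = 0.5888/1100 = 0.0005353 m⁻¹.

0.000535 m⁻¹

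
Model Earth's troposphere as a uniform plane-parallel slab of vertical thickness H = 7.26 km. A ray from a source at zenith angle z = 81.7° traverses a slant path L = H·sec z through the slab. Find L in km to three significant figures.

sec z = 1/cos 81.7° = 6.9273.
L = 7.26 × 6.9273 = 50.292 km.

50.3 km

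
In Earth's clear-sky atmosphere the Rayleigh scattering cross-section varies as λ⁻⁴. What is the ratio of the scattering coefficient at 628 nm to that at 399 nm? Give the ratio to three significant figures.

0.163

Rayleigh scattering ∝ λ⁻⁴, so the ratio of coefficients is the inverse fourth power of the wavelength ratio.
σ(628)/σ(399) = (399/628)⁴ = (0.6354)⁴ = 0.1629.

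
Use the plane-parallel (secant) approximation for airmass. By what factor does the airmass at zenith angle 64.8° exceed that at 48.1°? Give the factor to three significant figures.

1.57

X(64.8°)/X(48.1°) = sec 64.8° / sec 48.1° = cos 48.1° / cos 64.8° = 0.6678/0.4258 = 1.5685.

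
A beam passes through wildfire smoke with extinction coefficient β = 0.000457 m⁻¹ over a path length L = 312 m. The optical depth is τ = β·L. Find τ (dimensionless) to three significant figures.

0.143

τ = β·L = 0.000457 × 312 = 0.1426.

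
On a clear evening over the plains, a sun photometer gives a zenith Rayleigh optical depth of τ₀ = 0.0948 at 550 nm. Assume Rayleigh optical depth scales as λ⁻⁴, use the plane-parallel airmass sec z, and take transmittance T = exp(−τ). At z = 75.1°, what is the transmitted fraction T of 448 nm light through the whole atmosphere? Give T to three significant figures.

0.433

sec 75.1° = 3.8890.
τ = 0.0948 × (550/448)⁴ × 3.8890 = 0.0948 × 2.2716 × 3.8890 = 0.8375.
T = exp(−0.8375) = 0.4328.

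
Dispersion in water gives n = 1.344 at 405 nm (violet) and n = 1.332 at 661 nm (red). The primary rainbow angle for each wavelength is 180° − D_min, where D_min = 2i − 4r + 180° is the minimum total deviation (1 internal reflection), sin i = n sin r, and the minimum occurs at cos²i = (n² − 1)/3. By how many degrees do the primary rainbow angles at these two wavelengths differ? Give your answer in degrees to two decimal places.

At 405 nm (n = 1.344): cos²i = 0.26878 → i = 58.772°, r = 39.512°, D_min = 139.495°, rainbow angle = 40.505°.
At 661 nm (n = 1.332): cos²i = 0.25807 → i = 59.469°, r = 40.290°, D_min = 137.776°, rainbow angle = 42.224°.
Angular width = |40.505° − 42.224°| = 1.719°.

1.72°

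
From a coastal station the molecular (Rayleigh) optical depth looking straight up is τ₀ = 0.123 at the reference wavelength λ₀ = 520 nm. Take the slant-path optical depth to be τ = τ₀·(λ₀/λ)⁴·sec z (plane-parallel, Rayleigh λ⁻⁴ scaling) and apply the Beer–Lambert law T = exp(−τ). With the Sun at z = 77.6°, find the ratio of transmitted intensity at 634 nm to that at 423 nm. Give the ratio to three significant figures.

Airmass: sec 77.6° = 4.6569.
τ(634 nm) = 0.123 × (520/634)⁴ × 4.6569 = 0.123 × 0.4525 × 4.6569 = 0.2592.
τ(423 nm) = 0.123 × (520/423)⁴ × 4.6569 = 0.123 × 2.2838 × 4.6569 = 1.3081.
T(634)/T(423) = exp(τ_B − τ_A) = exp(1.0489) = 2.8546.

2.85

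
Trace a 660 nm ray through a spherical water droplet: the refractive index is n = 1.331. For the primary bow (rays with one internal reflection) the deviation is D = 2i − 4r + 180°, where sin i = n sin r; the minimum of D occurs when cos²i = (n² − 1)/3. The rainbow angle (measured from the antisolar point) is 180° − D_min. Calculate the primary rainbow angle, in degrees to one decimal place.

cos²i = (1.77156 − 1)/3 = 0.25719; i = arccos(0.50714) = 59.527°.
sin r = sin 59.527°/1.331 = 0.64753; r = 40.356°.
D_min = 2·59.527° − 4·40.356° + 180° = 137.630°.
Rainbow angle = 180° − D_min = 42.370°.

42.4°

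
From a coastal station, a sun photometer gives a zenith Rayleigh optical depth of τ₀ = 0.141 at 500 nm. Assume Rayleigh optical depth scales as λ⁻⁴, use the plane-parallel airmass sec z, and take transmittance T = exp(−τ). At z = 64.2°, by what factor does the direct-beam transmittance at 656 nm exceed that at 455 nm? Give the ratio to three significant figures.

Airmass: sec 64.2° = 2.2976.
τ(656 nm) = 0.141 × (500/656)⁴ × 2.2976 = 0.141 × 0.3375 × 2.2976 = 0.1093.
τ(455 nm) = 0.141 × (500/455)⁴ × 2.2976 = 0.141 × 1.4583 × 2.2976 = 0.4724.
T(656)/T(455) = exp(τ_B − τ_A) = exp(0.3631) = 1.4378.

1.44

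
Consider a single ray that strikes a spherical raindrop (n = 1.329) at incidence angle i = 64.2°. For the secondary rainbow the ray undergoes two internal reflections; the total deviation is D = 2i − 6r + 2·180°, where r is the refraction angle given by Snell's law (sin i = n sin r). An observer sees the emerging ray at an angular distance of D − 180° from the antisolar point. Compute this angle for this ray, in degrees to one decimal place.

52.5°

sin r = sin 64.2° / 1.329 = 0.9003/1.329 = 0.6774; r = 42.64°.
D = 2·64.2° − 6·42.64° + 2·180° = 128.40° − 255.86° + 360° = 232.54°.
Angle from antisolar point = D − 180° = 52.54°.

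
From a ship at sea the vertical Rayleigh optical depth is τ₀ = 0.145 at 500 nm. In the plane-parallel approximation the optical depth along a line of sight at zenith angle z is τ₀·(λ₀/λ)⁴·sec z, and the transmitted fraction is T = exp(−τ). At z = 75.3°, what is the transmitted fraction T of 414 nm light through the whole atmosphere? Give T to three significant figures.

0.297

sec 75.3° = 3.9408.
τ = 0.145 × (500/414)⁴ × 3.9408 = 0.145 × 2.1275 × 3.9408 = 1.2157.
T = exp(−1.2157) = 0.2965.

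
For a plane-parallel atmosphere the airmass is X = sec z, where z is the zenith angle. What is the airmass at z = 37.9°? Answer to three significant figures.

1.27

X = sec z = 1/cos 37.9° = 1/0.7891 = 1.2673.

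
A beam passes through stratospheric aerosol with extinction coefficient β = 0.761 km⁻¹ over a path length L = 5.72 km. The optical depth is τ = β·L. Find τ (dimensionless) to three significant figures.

τ = β·L = 0.761 × 5.72 = 4.3529.

4.35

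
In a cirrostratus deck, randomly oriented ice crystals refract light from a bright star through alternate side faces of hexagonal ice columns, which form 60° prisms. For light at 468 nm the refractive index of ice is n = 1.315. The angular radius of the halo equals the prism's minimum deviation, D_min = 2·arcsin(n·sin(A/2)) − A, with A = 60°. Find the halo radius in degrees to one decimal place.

n·sin(A/2) = 1.315 × sin 30° = 1.315 × 0.5000 = 0.6575.
D_min = 2·arcsin(0.6575) − 60° = 2 × 41.109° − 60° = 22.219°.

22.2°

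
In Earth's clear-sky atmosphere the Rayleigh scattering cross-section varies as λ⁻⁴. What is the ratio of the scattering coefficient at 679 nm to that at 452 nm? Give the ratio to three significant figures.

Rayleigh scattering ∝ λ⁻⁴, so the ratio of coefficients is the inverse fourth power of the wavelength ratio.
σ(679)/σ(452) = (452/679)⁴ = (0.6657)⁴ = 0.1964.

0.196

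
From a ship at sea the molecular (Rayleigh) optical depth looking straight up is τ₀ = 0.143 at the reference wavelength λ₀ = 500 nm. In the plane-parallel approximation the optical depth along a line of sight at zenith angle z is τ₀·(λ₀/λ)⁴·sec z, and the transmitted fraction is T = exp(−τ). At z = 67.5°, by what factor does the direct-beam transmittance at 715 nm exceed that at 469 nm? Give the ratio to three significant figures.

Airmass: sec 67.5° = 2.6131.
τ(715 nm) = 0.143 × (500/715)⁴ × 2.6131 = 0.143 × 0.2391 × 2.6131 = 0.0894.
τ(469 nm) = 0.143 × (500/469)⁴ × 2.6131 = 0.143 × 1.2918 × 2.6131 = 0.4827.
T(715)/T(469) = exp(τ_B − τ_A) = exp(0.3933) = 1.4819.

1.48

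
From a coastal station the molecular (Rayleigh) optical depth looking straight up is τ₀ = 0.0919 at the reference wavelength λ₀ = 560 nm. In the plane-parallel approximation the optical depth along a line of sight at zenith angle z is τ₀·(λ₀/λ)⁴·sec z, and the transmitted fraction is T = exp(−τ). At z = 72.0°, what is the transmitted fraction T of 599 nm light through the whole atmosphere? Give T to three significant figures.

0.797

sec 72.0° = 3.2361.
τ = 0.0919 × (560/599)⁴ × 3.2361 = 0.0919 × 0.7639 × 3.2361 = 0.2272.
T = exp(−0.2272) = 0.7968.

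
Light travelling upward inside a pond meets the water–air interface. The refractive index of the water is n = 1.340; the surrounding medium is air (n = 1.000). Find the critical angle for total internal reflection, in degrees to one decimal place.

48.3°

sin θ_c = n_air / n = 1.000 / 1.340 = 0.7463.
θ_c = arcsin(0.7463) = 48.27°.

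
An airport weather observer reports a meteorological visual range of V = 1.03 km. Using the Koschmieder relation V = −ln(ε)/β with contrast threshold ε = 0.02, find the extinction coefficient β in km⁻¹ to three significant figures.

β = −ln(0.02) / V = 3.912 / 1.03 = 3.7981 km⁻¹.

3.80 km⁻¹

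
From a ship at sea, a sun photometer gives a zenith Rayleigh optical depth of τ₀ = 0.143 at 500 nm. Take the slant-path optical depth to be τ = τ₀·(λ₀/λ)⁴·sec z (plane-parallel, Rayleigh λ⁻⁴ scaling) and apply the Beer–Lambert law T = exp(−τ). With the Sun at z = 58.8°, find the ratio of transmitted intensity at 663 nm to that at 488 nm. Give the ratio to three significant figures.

Airmass: sec 58.8° = 1.9304.
τ(663 nm) = 0.143 × (500/663)⁴ × 1.9304 = 0.143 × 0.3235 × 1.9304 = 0.0893.
τ(488 nm) = 0.143 × (500/488)⁴ × 1.9304 = 0.143 × 1.1020 × 1.9304 = 0.3042.
T(663)/T(488) = exp(τ_B − τ_A) = exp(0.2149) = 1.2398.

1.24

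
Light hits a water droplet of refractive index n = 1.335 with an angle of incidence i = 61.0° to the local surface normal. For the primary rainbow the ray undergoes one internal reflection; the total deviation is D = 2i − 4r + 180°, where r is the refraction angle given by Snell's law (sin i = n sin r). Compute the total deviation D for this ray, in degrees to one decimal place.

sin r = sin 61.0° / 1.335 = 0.8746/1.335 = 0.6551; r = 40.93°.
D = 2·61.0° − 4·40.93° + 180° = 122.00° − 163.72° + 180° = 138.28°.

138.3°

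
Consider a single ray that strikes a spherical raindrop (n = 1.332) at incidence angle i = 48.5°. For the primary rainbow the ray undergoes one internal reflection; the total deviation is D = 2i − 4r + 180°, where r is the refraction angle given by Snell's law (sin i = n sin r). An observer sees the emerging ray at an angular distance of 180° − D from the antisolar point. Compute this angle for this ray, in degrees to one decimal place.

sin r = sin 48.5° / 1.332 = 0.7490/1.332 = 0.5623; r = 34.21°.
D = 2·48.5° − 4·34.21° + 180° = 97.00° − 136.85° + 180° = 140.15°.
Angle from antisolar point = 180° − D = 39.85°.

39.9°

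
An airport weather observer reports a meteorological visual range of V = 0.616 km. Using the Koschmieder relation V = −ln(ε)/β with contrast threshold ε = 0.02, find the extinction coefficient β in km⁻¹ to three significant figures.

β = −ln(0.02) / V = 3.912 / 0.616 = 6.3507 km⁻¹.

6.35 km⁻¹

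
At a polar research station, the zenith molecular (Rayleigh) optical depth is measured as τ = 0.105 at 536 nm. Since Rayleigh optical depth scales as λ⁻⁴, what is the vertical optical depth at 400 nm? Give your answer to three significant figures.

τ(400 nm) = τ(536 nm) × (536/400)⁴ = 0.105 × (1.3400)⁴ = 0.105 × 3.2242 = 0.3385.

0.339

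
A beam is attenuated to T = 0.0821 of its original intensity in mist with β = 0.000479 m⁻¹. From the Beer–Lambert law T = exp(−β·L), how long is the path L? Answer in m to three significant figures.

5220 m

Beer–Lambert: T = exp(−βL) ⇒ L = −ln(T)/β = −ln(0.0821)/0.000479 = 2.4998/0.000479 = 5219 m.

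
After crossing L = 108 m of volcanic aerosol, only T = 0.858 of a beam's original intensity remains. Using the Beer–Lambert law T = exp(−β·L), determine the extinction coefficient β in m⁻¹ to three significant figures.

Beer–Lambert: T = exp(−βL) ⇒ β = −ln(T)/L = −ln(0.858)/108 = 0.1532/108 = 0.001418 m⁻¹.

0.00142 m⁻¹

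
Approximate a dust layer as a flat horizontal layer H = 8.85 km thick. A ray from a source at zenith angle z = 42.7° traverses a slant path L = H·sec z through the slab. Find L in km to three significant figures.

12.0 km

sec z = 1/cos 42.7° = 1.3607.
L = 8.85 × 1.3607 = 12.042 km.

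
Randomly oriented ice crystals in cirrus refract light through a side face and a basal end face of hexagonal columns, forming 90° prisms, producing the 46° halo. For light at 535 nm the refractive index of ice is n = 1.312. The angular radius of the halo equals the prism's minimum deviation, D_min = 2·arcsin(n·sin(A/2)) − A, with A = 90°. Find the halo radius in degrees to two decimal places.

n·sin(A/2) = 1.312 × sin 45° = 1.312 × 0.7071 = 0.9277.
D_min = 2·arcsin(0.9277) − 90° = 2 × 68.083° − 90° = 46.166°.

46.17°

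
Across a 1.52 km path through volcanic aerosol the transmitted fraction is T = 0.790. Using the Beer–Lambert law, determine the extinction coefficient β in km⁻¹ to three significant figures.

0.155 km⁻¹

Beer–Lambert: T = exp(−βL) ⇒ β = −ln(T)/L = −ln(0.790)/1.52 = 0.2357/1.52 = 0.1551 km⁻¹.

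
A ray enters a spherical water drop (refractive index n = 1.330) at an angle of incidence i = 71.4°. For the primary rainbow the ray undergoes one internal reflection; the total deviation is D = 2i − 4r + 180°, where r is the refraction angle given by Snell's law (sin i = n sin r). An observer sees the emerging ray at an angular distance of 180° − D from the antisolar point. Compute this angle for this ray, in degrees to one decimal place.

39.0°

sin r = sin 71.4° / 1.330 = 0.9478/1.330 = 0.7126; r = 45.45°.
D = 2·71.4° − 4·45.45° + 180° = 142.80° − 181.79° + 180° = 141.01°.
Angle from antisolar point = 180° − D = 38.99°.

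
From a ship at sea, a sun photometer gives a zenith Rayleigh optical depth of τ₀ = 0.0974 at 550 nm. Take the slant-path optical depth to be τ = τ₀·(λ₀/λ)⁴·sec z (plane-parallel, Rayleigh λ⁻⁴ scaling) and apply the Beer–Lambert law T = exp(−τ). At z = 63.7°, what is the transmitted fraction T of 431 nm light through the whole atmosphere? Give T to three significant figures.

0.558

sec 63.7° = 2.2570.
τ = 0.0974 × (550/431)⁴ × 2.2570 = 0.0974 × 2.6518 × 2.2570 = 0.5829.
T = exp(−0.5829) = 0.5583.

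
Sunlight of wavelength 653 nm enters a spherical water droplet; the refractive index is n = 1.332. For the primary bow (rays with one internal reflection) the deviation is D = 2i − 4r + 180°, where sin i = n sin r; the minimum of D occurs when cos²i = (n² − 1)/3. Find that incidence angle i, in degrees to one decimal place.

59.5°

cos²i = (1.332² − 1)/3 = (1.77422 − 1)/3 = 0.25807.
cos i = 0.50801, so i = 59.469°.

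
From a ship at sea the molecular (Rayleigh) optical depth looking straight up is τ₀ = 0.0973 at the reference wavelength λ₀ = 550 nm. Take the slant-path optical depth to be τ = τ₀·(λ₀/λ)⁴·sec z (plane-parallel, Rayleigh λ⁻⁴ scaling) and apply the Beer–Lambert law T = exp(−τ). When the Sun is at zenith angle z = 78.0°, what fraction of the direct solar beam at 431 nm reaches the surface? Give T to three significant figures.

sec 78.0° = 4.8097.
τ = 0.0973 × (550/431)⁴ × 4.8097 = 0.0973 × 2.6518 × 4.8097 = 1.2410.
T = exp(−1.2410) = 0.2891.

0.289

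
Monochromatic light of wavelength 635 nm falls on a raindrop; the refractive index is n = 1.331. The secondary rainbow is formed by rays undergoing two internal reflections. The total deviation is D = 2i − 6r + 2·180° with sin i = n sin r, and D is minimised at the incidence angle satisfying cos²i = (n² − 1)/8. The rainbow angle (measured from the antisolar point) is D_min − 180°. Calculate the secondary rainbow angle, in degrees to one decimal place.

cos²i = (1.77156 − 1)/8 = 0.09645; i = arccos(0.31056) = 71.907°.
sin r = sin 71.907°/1.331 = 0.71417; r = 45.575°.
D_min = 2·71.907° − 6·45.575° + 360° = 230.365°.
Rainbow angle = D_min − 180° = 50.365°.

50.4°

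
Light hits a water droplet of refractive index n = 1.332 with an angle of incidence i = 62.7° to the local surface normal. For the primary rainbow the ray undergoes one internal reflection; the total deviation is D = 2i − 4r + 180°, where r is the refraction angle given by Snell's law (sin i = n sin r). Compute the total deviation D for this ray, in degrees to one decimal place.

sin r = sin 62.7° / 1.332 = 0.8886/1.332 = 0.6671; r = 41.85°.
D = 2·62.7° − 4·41.85° + 180° = 125.40° − 167.38° + 180° = 138.02°.

138.0°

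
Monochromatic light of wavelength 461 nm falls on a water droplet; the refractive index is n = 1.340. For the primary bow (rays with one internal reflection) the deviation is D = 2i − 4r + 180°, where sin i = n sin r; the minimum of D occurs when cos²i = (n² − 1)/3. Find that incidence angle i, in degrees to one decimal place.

cos²i = (1.340² − 1)/3 = (1.79560 − 1)/3 = 0.26520.
cos i = 0.51498, so i = 59.004°.

59.0°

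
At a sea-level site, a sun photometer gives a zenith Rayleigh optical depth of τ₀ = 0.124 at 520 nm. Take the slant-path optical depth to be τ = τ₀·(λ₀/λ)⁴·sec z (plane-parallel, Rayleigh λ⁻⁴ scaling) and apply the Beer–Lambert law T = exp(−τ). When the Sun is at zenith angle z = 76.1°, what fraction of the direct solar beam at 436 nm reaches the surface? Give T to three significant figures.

0.352

sec 76.1° = 4.1627.
τ = 0.124 × (520/436)⁴ × 4.1627 = 0.124 × 2.0233 × 4.1627 = 1.0444.
T = exp(−1.0444) = 0.3519.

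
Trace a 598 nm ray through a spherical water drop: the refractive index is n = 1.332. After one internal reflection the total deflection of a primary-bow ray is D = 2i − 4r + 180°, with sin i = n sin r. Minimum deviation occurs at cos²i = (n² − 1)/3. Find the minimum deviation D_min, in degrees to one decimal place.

137.8°

cos²i = (1.77422 − 1)/3 = 0.25807; i = arccos(0.50801) = 59.469°.
sin r = sin 59.469°/1.332 = 0.64666; r = 40.290°.
D_min = 2·59.469° − 4·40.290° + 180° = 137.776°.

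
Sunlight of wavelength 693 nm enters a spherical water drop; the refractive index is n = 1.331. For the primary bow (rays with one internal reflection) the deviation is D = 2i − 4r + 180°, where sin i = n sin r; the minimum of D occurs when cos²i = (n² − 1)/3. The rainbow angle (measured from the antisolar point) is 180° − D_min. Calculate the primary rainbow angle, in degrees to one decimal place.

cos²i = (1.77156 − 1)/3 = 0.25719; i = arccos(0.50714) = 59.527°.
sin r = sin 59.527°/1.331 = 0.64753; r = 40.356°.
D_min = 2·59.527° − 4·40.356° + 180° = 137.630°.
Rainbow angle = 180° − D_min = 42.370°.

42.4°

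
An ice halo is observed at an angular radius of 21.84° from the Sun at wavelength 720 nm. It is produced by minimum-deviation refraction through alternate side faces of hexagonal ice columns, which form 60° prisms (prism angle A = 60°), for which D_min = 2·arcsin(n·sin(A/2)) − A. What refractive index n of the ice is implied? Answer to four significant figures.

1.310

Rearranging: n = sin((D_min + A)/2) / sin(A/2).
(D_min + A)/2 = (21.84° + 60°)/2 = 40.920°.
n = sin 40.920° / sin 30° = 0.6550 / 0.5000 = 1.3100.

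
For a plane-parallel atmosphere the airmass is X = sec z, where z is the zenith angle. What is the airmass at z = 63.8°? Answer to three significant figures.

2.26

X = sec z = 1/cos 63.8° = 1/0.4415 = 2.2650.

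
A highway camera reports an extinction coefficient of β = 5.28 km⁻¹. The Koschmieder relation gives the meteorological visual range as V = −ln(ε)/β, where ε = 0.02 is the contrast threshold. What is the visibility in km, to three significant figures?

V = −ln(0.02) / 5.28 = 3.912 / 5.28 = 0.7409 km.

0.741 km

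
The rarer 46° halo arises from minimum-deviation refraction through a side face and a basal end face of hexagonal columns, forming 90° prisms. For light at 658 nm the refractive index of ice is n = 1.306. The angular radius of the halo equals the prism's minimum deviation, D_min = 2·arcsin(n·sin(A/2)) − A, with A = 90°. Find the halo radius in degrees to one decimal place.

n·sin(A/2) = 1.306 × sin 45° = 1.306 × 0.7071 = 0.9235.
D_min = 2·arcsin(0.9235) − 90° = 2 × 67.440° − 90° = 44.881°.

44.9°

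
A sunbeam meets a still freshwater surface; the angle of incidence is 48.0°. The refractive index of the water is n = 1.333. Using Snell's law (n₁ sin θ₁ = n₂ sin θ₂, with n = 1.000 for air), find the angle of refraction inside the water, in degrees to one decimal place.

33.9°

Snell: sin θ_r = sin θ_i / n = sin 48.0° / 1.333 = 0.7431 / 1.333 = 0.5575.
θ_r = arcsin(0.5575) = 33.88°.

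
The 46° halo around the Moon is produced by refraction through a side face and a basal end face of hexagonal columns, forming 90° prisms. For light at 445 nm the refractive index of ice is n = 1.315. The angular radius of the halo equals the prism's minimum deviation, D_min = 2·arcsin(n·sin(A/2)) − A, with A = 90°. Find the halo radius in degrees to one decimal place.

46.8°

n·sin(A/2) = 1.315 × sin 45° = 1.315 × 0.7071 = 0.9298.
D_min = 2·arcsin(0.9298) − 90° = 2 × 68.411° − 90° = 46.821°.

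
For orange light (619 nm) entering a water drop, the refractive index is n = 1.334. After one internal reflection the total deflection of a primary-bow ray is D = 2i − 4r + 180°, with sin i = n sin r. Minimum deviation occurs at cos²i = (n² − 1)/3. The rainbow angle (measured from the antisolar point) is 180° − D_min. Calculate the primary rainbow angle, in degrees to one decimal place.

41.9°

cos²i = (1.77956 − 1)/3 = 0.25985; i = arccos(0.50976) = 59.352°.
sin r = sin 59.352°/1.334 = 0.64492; r = 40.159°.
D_min = 2·59.352° − 4·40.159° + 180° = 138.067°.
Rainbow angle = 180° − D_min = 41.933°.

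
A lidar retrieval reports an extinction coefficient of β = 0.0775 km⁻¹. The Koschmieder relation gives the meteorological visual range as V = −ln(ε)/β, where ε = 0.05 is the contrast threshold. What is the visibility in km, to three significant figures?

38.7 km

V = −ln(0.05) / 0.0775 = 2.996 / 0.0775 = 38.6546 km.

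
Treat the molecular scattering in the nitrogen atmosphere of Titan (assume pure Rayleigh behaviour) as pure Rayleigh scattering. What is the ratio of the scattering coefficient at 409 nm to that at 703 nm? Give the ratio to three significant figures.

8.73

Rayleigh scattering ∝ λ⁻⁴, so the ratio of coefficients is the inverse fourth power of the wavelength ratio.
σ(409)/σ(703) = (703/409)⁴ = (1.7188)⁴ = 8.728.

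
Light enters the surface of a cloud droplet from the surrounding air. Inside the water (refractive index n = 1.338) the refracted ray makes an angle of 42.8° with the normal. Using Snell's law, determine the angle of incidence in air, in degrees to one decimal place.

Snell: sin θ_i = n · sin θ_r = 1.338 × sin 42.8° = 1.338 × 0.6794 = 0.9091.
θ_i = arcsin(0.9091) = 65.38°.

65.4°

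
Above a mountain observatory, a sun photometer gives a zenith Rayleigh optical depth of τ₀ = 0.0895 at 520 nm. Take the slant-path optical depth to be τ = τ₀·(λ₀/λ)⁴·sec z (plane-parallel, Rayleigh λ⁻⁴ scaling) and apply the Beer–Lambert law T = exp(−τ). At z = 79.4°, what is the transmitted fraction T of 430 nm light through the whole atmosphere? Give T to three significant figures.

sec 79.4° = 5.4362.
τ = 0.0895 × (520/430)⁴ × 5.4362 = 0.0895 × 2.1386 × 5.4362 = 1.0405.
T = exp(−1.0405) = 0.3533.

0.353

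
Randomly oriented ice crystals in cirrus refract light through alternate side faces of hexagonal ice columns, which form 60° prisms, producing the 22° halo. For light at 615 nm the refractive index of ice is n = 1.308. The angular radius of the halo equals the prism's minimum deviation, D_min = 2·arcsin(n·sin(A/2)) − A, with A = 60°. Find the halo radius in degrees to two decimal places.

n·sin(A/2) = 1.308 × sin 30° = 1.308 × 0.5000 = 0.6540.
D_min = 2·arcsin(0.6540) − 60° = 2 × 40.844° − 60° = 21.688°.

21.69°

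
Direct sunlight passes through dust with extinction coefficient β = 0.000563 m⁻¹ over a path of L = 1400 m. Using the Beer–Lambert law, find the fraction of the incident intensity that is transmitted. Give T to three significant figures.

τ = β·L = 0.000563 × 1400 = 0.7882.
T = exp(−0.7882) = 0.4547.

0.455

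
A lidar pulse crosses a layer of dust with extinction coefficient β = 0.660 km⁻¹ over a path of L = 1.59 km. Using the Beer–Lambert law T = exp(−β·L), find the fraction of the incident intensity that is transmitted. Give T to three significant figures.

0.350

τ = β·L = 0.660 × 1.59 = 1.0494.
T = exp(−1.0494) = 0.3501.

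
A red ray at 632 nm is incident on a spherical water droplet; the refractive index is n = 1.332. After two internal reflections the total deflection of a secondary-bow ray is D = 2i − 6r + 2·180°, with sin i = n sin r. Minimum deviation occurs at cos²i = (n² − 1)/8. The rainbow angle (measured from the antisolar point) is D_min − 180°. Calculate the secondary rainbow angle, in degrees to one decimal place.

50.6°

cos²i = (1.77422 − 1)/8 = 0.09678; i = arccos(0.31109) = 71.875°.
sin r = sin 71.875°/1.332 = 0.71350; r = 45.520°.
D_min = 2·71.875° − 6·45.520° + 360° = 230.628°.
Rainbow angle = D_min − 180° = 50.628°.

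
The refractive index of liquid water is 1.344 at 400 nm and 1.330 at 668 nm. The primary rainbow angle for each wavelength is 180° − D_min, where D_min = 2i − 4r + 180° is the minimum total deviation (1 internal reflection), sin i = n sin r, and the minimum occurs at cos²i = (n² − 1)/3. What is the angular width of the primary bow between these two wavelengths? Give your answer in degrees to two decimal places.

At 400 nm (n = 1.344): cos²i = 0.26878 → i = 58.772°, r = 39.512°, D_min = 139.495°, rainbow angle = 40.505°.
At 668 nm (n = 1.330): cos²i = 0.25630 → i = 59.585°, r = 40.422°, D_min = 137.484°, rainbow angle = 42.516°.
Angular width = |40.505° − 42.516°| = 2.011°.

2.01°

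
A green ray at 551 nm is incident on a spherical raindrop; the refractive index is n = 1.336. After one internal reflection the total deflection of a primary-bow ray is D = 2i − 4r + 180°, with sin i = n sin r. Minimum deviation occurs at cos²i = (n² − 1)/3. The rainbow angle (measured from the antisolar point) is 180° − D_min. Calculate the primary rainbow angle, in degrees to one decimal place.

cos²i = (1.78490 − 1)/3 = 0.26163; i = arccos(0.51150) = 59.236°.
sin r = sin 59.236°/1.336 = 0.64318; r = 40.029°.
D_min = 2·59.236° − 4·40.029° + 180° = 138.356°.
Rainbow angle = 180° − D_min = 41.644°.

41.6°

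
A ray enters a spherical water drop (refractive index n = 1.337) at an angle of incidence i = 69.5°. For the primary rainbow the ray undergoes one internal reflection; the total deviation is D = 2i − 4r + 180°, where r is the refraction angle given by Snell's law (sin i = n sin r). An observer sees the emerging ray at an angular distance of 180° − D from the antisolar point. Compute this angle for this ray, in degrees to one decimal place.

38.9°

sin r = sin 69.5° / 1.337 = 0.9367/1.337 = 0.7006; r = 44.47°.
D = 2·69.5° − 4·44.47° + 180° = 139.00° − 177.89° + 180° = 141.11°.
Angle from antisolar point = 180° − D = 38.89°.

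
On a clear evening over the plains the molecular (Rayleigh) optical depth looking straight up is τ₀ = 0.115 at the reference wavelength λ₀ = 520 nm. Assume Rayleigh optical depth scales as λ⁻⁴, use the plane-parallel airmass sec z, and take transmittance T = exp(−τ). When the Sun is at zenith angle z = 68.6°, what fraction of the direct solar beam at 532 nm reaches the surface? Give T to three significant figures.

0.750

sec 68.6° = 2.7407.
τ = 0.115 × (520/532)⁴ × 2.7407 = 0.115 × 0.9128 × 2.7407 = 0.2877.
T = exp(−0.2877) = 0.7500.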